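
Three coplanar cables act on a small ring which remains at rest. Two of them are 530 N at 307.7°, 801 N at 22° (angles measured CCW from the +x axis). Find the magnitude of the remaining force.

Sum the known components: ΣF_x = 1067 N, ΣF_y = -119.3 N.
For equilibrium the remaining force must supply (−ΣF_x, −ΣF_y) = (-1067, 119.3) N.
Magnitude = √((-1067)² + (119.3)²) = 1073 N; direction = atan2(119.3, -1067) = 173.6°.

F ≈ 1070 N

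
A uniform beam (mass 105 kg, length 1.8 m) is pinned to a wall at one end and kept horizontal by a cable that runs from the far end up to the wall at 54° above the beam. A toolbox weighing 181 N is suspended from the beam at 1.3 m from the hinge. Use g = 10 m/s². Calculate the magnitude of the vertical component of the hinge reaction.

|H_y| ≈ 575 N

Take torques about the hinge: T sin 54° · 1.8 = 105×10×0.9 + 181×1.3 = 1180.3 N·m.
So T = 1180.3 / (0.8090 × 1.8) = 810.52 N.
ΣF_y = 0: H_y = (105×10 + 181) − T sin 54° = 1231 − 655.72 = 575.28 N.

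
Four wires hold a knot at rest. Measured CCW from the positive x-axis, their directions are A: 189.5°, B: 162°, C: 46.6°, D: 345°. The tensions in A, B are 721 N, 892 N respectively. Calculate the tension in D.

T_D ≈ 1410 N

Resolve: ΣF_x = 721 cos 189.5° + 892 cos 162° + T_C cos 46.6° + T_D cos 345° = 0.
        ΣF_y = 721 sin 189.5° + 892 sin 162° + T_C sin 46.6° + T_D sin 345° = 0.
The known terms sum to (-1559, 156.6) N, so 0.6871 T_C + 0.9659 T_D = 1559 and 0.7266 T_C − 0.2588 T_D = -156.6.
Solving simultaneously: T_C = 286.8 N, T_D = 1410 N.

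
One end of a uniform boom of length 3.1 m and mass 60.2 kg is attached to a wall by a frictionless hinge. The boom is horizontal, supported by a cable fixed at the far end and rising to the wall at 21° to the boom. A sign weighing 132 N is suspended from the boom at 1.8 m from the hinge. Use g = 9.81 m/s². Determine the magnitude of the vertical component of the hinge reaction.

Take torques about the hinge: T sin 21° · 3.1 = 60.2×9.81×1.55 + 132×1.8 = 1153 N·m.
So T = 1153 / (0.3584 × 3.1) = 1037.8 N.
ΣF_y = 0: H_y = (60.2×9.81 + 132) − T sin 21° = 722.56 − 371.93 = 350.64 N.

|H_y| ≈ 351 N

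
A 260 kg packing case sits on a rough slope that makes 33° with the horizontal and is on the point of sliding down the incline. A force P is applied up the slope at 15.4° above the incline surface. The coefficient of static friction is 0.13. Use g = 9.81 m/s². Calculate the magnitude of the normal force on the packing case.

N ≈ 1820 N

On the verge of sliding down the incline, friction equals μN and acts up the slope.
Perpendicular: N + P sin 15.4° = W cos 33° = 2139 N.
Along incline: P cos 15.4° + μN = W sin 33° with W sin 33° = 1389 N.
Solving the pair for P and N: P = 1195 N, N = 1822 N (and f = μN = 236.8 N).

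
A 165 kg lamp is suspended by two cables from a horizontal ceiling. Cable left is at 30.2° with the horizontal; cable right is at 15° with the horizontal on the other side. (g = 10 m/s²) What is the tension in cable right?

Weight W = 165 × 10 = 1650 N acts straight down.
Horizontal: T_left cos 30.2° = T_right cos 15°  →  T_left = 1.118 T_right.
Vertical: T_left sin 30.2° + T_right sin 15° = 1650.
Substituting the horizontal relation into the vertical equation gives 0.821 T_right = 1650, so T_right = 2010 N.

T_right ≈ 2010 N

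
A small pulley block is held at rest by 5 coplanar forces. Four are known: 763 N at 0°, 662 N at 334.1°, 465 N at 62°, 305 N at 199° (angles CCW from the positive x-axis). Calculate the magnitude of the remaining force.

F ≈ 1290 N

Sum the known components: ΣF_x = 1288 N, ΣF_y = 22.11 N.
For equilibrium the remaining force must supply (−ΣF_x, −ΣF_y) = (-1288, -22.11) N.
Magnitude = √((-1288)² + (-22.11)²) = 1289 N; direction = atan2(-22.11, -1288) = 181.0°.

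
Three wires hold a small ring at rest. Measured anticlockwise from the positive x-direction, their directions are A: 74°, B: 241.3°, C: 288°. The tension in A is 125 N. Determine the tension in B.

T_B ≈ 96 N

Resolve: ΣF_x = 125 cos 74° + T_B cos 241.3° + T_C cos 288° = 0.
        ΣF_y = 125 sin 74° + T_B sin 241.3° + T_C sin 288° = 0.
The known terms sum to (34.45, 120.2) N, so -0.4802 T_B + 0.3090 T_C = -34.45 and -0.8771 T_B − 0.9511 T_C = -120.2.
Solving simultaneously: T_B = 96.05 N, T_C = 37.76 N.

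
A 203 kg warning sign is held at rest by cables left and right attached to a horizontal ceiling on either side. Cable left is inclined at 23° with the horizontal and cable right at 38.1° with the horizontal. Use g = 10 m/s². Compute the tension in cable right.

T_right ≈ 2130 N

Weight W = 203 × 10 = 2030 N acts straight down.
Horizontal: T_left cos 23° = T_right cos 38.1°  →  T_left = 0.8549 T_right.
Vertical: T_left sin 23° + T_right sin 38.1° = 2030.
Substituting the horizontal relation into the vertical equation gives 0.9511 T_right = 2030, so T_right = 2134 N.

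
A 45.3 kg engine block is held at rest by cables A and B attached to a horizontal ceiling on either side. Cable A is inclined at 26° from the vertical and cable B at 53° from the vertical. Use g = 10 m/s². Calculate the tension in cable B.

Angles from the horizontal: cable A is 90° − 26° = 64°, cable B is 90° − 53° = 37°.
Weight W = 45.3 × 10 = 453 N acts straight down.
Horizontal: T_A cos 64° = T_B cos 37°  →  T_A = 1.822 T_B.
Vertical: T_A sin 64° + T_B sin 37° = 453.
Substituting the horizontal relation into the vertical equation gives 2.239 T_B = 453, so T_B = 202.3 N.

T_B ≈ 202 N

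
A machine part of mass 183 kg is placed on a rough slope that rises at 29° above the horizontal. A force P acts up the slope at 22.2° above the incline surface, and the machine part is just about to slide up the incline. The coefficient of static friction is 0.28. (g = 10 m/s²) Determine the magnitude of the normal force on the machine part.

On the verge of sliding up the incline, friction equals μN and acts down the slope.
Perpendicular: N + P sin 22.2° = W cos 29° = 1601 N.
Along incline: P cos 22.2° = W sin 29° + μN  with W sin 29° = 887.2 N.
Solving the pair for P and N: P = 1294 N, N = 1111 N (and f = μN = 311.2 N).

N ≈ 1110 N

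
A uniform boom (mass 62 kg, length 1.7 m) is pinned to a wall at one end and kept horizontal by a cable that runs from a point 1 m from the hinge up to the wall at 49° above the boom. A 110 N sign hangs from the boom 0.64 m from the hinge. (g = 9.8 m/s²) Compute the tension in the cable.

Take torques about the hinge: T sin 49° · 1 = 62×9.8×0.85 + 110×0.64 = 586.86 N·m.
So T = 586.86 / (0.7547 × 1) = 777.6 N.

T ≈ 778 N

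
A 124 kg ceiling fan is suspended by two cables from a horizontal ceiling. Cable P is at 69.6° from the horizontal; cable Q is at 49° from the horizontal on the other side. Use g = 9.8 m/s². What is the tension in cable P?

Weight W = 124 × 9.8 = 1215 N acts straight down.
Horizontal: T_P cos 69.6° = T_Q cos 49°  →  T_Q = 0.5313 T_P.
Vertical: T_P sin 69.6° + T_Q sin 49° = 1215.
Substituting the horizontal relation into the vertical equation gives 1.338 T_P = 1215, so T_P = 908 N.

T_P ≈ 908 N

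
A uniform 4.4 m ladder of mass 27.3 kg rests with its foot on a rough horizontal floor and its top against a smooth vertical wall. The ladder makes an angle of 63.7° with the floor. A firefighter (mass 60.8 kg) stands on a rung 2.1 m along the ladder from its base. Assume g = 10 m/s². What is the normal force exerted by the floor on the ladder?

N_floor ≈ 881 N

ΣF_y = 0: N_floor = 27.3×10 + 60.8×10 = 881 N.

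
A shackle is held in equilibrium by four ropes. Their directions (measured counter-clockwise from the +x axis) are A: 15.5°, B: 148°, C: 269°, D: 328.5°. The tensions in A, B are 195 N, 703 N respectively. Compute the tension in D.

Resolve: ΣF_x = 195 cos 15.5° + 703 cos 148° + T_C cos 269° + T_D cos 328.5° = 0.
        ΣF_y = 195 sin 15.5° + 703 sin 148° + T_C sin 269° + T_D sin 328.5° = 0.
The known terms sum to (-408.3, 424.6) N, so -0.0175 T_C + 0.8526 T_D = 408.3 and -0.9998 T_C − 0.5225 T_D = -424.6.
Solving simultaneously: T_C = 172.6 N, T_D = 482.4 N.

T_D ≈ 482 N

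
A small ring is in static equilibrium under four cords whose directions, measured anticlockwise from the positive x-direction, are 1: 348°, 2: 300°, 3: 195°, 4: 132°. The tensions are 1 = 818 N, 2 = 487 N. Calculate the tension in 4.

T_4 ≈ 945 N

Resolve: ΣF_x = 818 cos 348° + 487 cos 300° + T_3 cos 195° + T_4 cos 132° = 0.
        ΣF_y = 818 sin 348° + 487 sin 300° + T_3 sin 195° + T_4 sin 132° = 0.
The known terms sum to (1044, -591.8) N, so -0.9659 T_3 − 0.6691 T_4 = -1044 and -0.2588 T_3 + 0.7431 T_4 = 591.8.
Solving simultaneously: T_3 = 426 N, T_4 = 944.7 N.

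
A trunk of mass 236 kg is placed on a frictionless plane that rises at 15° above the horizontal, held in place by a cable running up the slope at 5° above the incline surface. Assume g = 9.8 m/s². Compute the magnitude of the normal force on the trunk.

N ≈ 2180 N

Take axes along and perpendicular to the incline. Weight components: W sin 15° = 598.6 N down-slope, W cos 15° = 2234 N into the surface.
Along incline: T cos 5° = W sin 15° → T = 600.9 N.
Perpendicular: N = W cos 15° − T sin 5° = 2182 N.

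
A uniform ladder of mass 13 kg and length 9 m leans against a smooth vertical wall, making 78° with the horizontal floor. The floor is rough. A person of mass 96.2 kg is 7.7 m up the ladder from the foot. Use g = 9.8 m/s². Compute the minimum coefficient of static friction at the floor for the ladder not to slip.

μ_min ≈ 0.173

ΣF_y = 0: N_floor = 13×9.8 + 96.2×9.8 = 1070.2 N.
Torques about the foot: N_wall · 9 sin 78° = 13×9.8×4.5 cos 78° + 96.2×9.8×7.7 cos 78° → N_wall = 184.98 N.
ΣF_x = 0: f_floor = N_wall = 184.98 N.
μ_min = f_floor / N_floor = 184.98 / 1070.2 = 0.1729.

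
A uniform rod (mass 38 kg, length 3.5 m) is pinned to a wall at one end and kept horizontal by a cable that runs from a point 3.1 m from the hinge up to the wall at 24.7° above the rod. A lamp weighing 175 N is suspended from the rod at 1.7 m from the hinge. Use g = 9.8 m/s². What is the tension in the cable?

Take torques about the hinge: T sin 24.7° · 3.1 = 38×9.8×1.75 + 175×1.7 = 949.2 N·m.
So T = 949.2 / (0.4179 × 3.1) = 732.75 N.

T ≈ 733 N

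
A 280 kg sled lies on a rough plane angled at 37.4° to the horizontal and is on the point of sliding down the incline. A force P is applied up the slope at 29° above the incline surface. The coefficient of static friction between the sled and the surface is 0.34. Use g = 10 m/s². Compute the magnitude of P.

On the verge of sliding down the incline, friction equals μN and acts up the slope.
Perpendicular: N + P sin 29° = W cos 37.4° = 2224 N.
Along incline: P cos 29° + μN = W sin 37.4° with W sin 37.4° = 1701 N.
Solving the pair for P and N: P = 1331 N, N = 1579 N (and f = μN = 537 N).

P ≈ 1330 N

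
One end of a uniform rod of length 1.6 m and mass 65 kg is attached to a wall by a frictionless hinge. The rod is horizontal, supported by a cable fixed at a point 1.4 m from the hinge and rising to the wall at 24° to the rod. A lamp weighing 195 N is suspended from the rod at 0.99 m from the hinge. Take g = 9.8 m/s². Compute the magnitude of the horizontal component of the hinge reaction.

Take torques about the hinge: T sin 24° · 1.4 = 65×9.8×0.8 + 195×0.99 = 702.65 N·m.
So T = 702.65 / (0.4067 × 1.4) = 1234 N.
ΣF_x = 0: H_x = T cos 24° = 1127.3 N.

H_x ≈ 1130 N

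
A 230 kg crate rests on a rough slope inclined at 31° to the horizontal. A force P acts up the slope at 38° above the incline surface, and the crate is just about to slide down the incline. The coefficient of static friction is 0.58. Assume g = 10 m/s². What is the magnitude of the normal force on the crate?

On the verge of sliding down the incline, friction equals μN and acts up the slope.
Perpendicular: N + P sin 38° = W cos 31° = 1971 N.
Along incline: P cos 38° + μN = W sin 31° with W sin 31° = 1185 N.
Solving the pair for P and N: P = 95.44 N, N = 1913 N (and f = μN = 1109 N).

N ≈ 1910 N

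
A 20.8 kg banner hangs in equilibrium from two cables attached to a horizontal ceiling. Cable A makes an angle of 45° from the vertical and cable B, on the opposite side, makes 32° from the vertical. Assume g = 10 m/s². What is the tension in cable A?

T_A ≈ 113 N

Angles from the horizontal: cable A is 90° − 45° = 45°, cable B is 90° − 32° = 58°.
Weight W = 20.8 × 10 = 208 N acts straight down.
Horizontal: T_A cos 45° = T_B cos 58°  →  T_B = 1.334 T_A.
Vertical: T_A sin 45° + T_B sin 58° = 208.
Substituting the horizontal relation into the vertical equation gives 1.839 T_A = 208, so T_A = 113.1 N.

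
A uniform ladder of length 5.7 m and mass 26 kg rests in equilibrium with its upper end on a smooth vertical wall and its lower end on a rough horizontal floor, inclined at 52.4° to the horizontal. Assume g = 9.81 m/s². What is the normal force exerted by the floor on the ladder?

ΣF_y = 0: N_floor = 26×9.81 = 255.06 N.

N_floor ≈ 255 N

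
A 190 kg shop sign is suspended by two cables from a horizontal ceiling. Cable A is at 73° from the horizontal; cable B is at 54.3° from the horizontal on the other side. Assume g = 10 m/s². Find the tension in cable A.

Weight W = 190 × 10 = 1900 N acts straight down.
Horizontal: T_A cos 73° = T_B cos 54.3°  →  T_B = 0.501 T_A.
Vertical: T_A sin 73° + T_B sin 54.3° = 1900.
Substituting the horizontal relation into the vertical equation gives 1.363 T_A = 1900, so T_A = 1394 N.

T_A ≈ 1390 N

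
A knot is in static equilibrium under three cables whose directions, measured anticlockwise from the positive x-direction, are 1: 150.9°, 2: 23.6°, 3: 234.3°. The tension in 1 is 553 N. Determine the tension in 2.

T_2 ≈ 1080 N

Resolve: ΣF_x = 553 cos 150.9° + T_2 cos 23.6° + T_3 cos 234.3° = 0.
        ΣF_y = 553 sin 150.9° + T_2 sin 23.6° + T_3 sin 234.3° = 0.
The known terms sum to (-483.2, 268.9) N, so 0.9164 T_2 − 0.5835 T_3 = 483.2 and 0.4003 T_2 − 0.8121 T_3 = -268.9.
Solving simultaneously: T_2 = 1076 N, T_3 = 861.6 N.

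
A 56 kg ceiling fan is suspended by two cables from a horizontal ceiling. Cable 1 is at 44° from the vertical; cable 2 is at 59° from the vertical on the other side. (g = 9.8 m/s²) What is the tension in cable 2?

T_2 ≈ 391 N

Angles from the horizontal: cable 1 is 90° − 44° = 46°, cable 2 is 90° − 59° = 31°.
Weight W = 56 × 9.8 = 548.8 N acts straight down.
Horizontal: T_1 cos 46° = T_2 cos 31°  →  T_1 = 1.234 T_2.
Vertical: T_1 sin 46° + T_2 sin 31° = 548.8.
Substituting the horizontal relation into the vertical equation gives 1.403 T_2 = 548.8, so T_2 = 391.3 N.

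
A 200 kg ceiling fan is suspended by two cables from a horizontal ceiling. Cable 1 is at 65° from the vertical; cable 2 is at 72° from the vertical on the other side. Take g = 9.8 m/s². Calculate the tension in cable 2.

Angles from the horizontal: cable 1 is 90° − 65° = 25°, cable 2 is 90° − 72° = 18°.
Weight W = 200 × 9.8 = 1960 N acts straight down.
Horizontal: T_1 cos 25° = T_2 cos 18°  →  T_1 = 1.049 T_2.
Vertical: T_1 sin 25° + T_2 sin 18° = 1960.
Substituting the horizontal relation into the vertical equation gives 0.7525 T_2 = 1960, so T_2 = 2605 N.

T_2 ≈ 2600 N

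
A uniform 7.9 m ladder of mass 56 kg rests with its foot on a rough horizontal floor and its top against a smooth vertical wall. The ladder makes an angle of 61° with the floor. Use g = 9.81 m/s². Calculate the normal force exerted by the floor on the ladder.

ΣF_y = 0: N_floor = 56×9.81 = 549.36 N.

N_floor ≈ 549 N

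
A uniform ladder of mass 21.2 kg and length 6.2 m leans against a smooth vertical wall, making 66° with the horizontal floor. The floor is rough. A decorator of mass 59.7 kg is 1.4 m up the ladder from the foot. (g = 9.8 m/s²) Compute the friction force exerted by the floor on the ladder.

f ≈ 105 N

Torques about the foot: N_wall · 6.2 sin 66° = 21.2×9.8×3.1 cos 66° + 59.7×9.8×1.4 cos 66° → N_wall = 105.07 N.
ΣF_x = 0: f_floor = N_wall = 105.07 N.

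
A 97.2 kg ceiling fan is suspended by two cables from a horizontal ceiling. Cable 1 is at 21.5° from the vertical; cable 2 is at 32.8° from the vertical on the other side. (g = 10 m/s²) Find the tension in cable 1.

T_1 ≈ 648 N

Angles from the horizontal: cable 1 is 90° − 21.5° = 68.5°, cable 2 is 90° − 32.8° = 57.2°.
Weight W = 97.2 × 10 = 972 N acts straight down.
Horizontal: T_1 cos 68.5° = T_2 cos 57.2°  →  T_2 = 0.6766 T_1.
Vertical: T_1 sin 68.5° + T_2 sin 57.2° = 972.
Substituting the horizontal relation into the vertical equation gives 1.499 T_1 = 972, so T_1 = 648.4 N.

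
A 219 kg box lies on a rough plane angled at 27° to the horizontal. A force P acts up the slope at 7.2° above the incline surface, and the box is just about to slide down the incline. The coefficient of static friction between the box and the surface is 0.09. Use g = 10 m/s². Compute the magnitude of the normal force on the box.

N ≈ 1850 N

On the verge of sliding down the incline, friction equals μN and acts up the slope.
Perpendicular: N + P sin 7.2° = W cos 27° = 1951 N.
Along incline: P cos 7.2° + μN = W sin 27° with W sin 27° = 994.2 N.
Solving the pair for P and N: P = 834.6 N, N = 1847 N (and f = μN = 166.2 N).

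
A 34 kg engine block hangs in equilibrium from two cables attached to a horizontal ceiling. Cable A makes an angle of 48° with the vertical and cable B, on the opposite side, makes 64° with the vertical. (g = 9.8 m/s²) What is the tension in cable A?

T_A ≈ 323 N

Angles from the horizontal: cable A is 90° − 48° = 42°, cable B is 90° − 64° = 26°.
Weight W = 34 × 9.8 = 333.2 N acts straight down.
Horizontal: T_A cos 42° = T_B cos 26°  →  T_B = 0.8268 T_A.
Vertical: T_A sin 42° + T_B sin 26° = 333.2.
Substituting the horizontal relation into the vertical equation gives 1.032 T_A = 333.2, so T_A = 323 N.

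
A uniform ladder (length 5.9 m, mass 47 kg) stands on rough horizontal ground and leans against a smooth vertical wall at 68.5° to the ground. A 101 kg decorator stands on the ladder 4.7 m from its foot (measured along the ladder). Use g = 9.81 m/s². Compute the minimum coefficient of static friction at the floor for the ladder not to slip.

ΣF_y = 0: N_floor = 47×9.81 + 101×9.81 = 1451.9 N.
Torques about the foot: N_wall · 5.9 sin 68.5° = 47×9.81×2.95 cos 68.5° + 101×9.81×4.7 cos 68.5° → N_wall = 401.72 N.
ΣF_x = 0: f_floor = N_wall = 401.72 N.
μ_min = f_floor / N_floor = 401.72 / 1451.9 = 0.2767.

μ_min ≈ 0.277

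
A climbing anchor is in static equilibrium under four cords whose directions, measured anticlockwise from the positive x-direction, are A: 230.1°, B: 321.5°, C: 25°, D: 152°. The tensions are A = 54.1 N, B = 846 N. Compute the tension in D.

T_D ≈ 977 N

Resolve: ΣF_x = 54.1 cos 230.1° + 846 cos 321.5° + T_C cos 25° + T_D cos 152° = 0.
        ΣF_y = 54.1 sin 230.1° + 846 sin 321.5° + T_C sin 25° + T_D sin 152° = 0.
The known terms sum to (627.4, -568.2) N, so 0.9063 T_C − 0.8829 T_D = -627.4 and 0.4226 T_C + 0.4695 T_D = 568.2.
Solving simultaneously: T_C = 259.3 N, T_D = 976.7 N.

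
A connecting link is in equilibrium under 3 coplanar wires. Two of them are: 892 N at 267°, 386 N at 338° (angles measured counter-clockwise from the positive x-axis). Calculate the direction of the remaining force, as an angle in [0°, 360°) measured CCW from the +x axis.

θ ≈ 107°

Sum the known components: ΣF_x = 311.2 N, ΣF_y = -1035 N.
For equilibrium the remaining force must supply (−ΣF_x, −ΣF_y) = (-311.2, 1035) N.
Magnitude = √((-311.2)² + (1035)²) = 1081 N; direction = atan2(1035, -311.2) = 106.7°.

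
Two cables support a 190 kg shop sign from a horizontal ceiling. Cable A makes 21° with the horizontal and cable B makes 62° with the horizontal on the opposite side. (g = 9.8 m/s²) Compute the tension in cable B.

Weight W = 190 × 9.8 = 1862 N acts straight down.
Horizontal: T_A cos 21° = T_B cos 62°  →  T_A = 0.5029 T_B.
Vertical: T_A sin 21° + T_B sin 62° = 1862.
Substituting the horizontal relation into the vertical equation gives 1.063 T_B = 1862, so T_B = 1751 N.

T_B ≈ 1750 N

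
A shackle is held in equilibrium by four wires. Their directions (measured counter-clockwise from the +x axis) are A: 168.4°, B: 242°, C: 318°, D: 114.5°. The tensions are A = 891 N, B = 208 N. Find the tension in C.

T_C ≈ 2220 N

Resolve: ΣF_x = 891 cos 168.4° + 208 cos 242° + T_C cos 318° + T_D cos 114.5° = 0.
        ΣF_y = 891 sin 168.4° + 208 sin 242° + T_C sin 318° + T_D sin 114.5° = 0.
The known terms sum to (-970.5, -4.493) N, so 0.7431 T_C − 0.4147 T_D = 970.5 and -0.6691 T_C + 0.9100 T_D = 4.493.
Solving simultaneously: T_C = 2219 N, T_D = 1637 N.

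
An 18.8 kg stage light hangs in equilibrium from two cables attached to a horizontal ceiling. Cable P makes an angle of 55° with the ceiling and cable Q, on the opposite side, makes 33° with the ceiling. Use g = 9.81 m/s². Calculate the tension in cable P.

T_P ≈ 155 N

Weight W = 18.8 × 9.81 = 184.4 N acts straight down.
Horizontal: T_P cos 55° = T_Q cos 33°  →  T_Q = 0.6839 T_P.
Vertical: T_P sin 55° + T_Q sin 33° = 184.4.
Substituting the horizontal relation into the vertical equation gives 1.192 T_P = 184.4, so T_P = 154.8 N.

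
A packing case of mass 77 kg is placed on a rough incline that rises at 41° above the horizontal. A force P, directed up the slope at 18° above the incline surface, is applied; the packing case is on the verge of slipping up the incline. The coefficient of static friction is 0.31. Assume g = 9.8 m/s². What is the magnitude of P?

On the verge of sliding up the incline, friction equals μN and acts down the slope.
Perpendicular: N + P sin 18° = W cos 41° = 569.5 N.
Along incline: P cos 18° = W sin 41° + μN  with W sin 41° = 495.1 N.
Solving the pair for P and N: P = 641.6 N, N = 371.3 N (and f = μN = 115.1 N).

P ≈ 642 N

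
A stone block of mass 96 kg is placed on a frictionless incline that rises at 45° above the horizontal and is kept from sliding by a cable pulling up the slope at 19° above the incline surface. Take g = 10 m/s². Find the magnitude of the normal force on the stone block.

Take axes along and perpendicular to the incline. Weight components: W sin 45° = 678.8 N down-slope, W cos 45° = 678.8 N into the surface.
Along incline: T cos 19° = W sin 45° → T = 717.9 N.
Perpendicular: N = W cos 45° − T sin 19° = 445.1 N.

N ≈ 445 N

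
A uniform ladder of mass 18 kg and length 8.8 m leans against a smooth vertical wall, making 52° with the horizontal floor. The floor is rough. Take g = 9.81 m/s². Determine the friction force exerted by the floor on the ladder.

f ≈ 69 N

Torques about the foot: N_wall · 8.8 sin 52° = 18×9.81×4.4 cos 52° → N_wall = 68.98 N.
ΣF_x = 0: f_floor = N_wall = 68.98 N.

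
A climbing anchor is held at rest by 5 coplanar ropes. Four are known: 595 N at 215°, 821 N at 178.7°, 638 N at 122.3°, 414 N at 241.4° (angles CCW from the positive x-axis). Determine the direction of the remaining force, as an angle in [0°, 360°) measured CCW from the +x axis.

Sum the known components: ΣF_x = -1847 N, ΣF_y = -146.9 N.
For equilibrium the remaining force must supply (−ΣF_x, −ΣF_y) = (1847, 146.9) N.
Magnitude = √((1847)² + (146.9)²) = 1853 N; direction = atan2(146.9, 1847) = 4.5°.

θ ≈ 4.55°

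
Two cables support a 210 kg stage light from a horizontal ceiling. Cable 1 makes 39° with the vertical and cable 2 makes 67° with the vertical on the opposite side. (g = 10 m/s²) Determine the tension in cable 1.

T_1 ≈ 2010 N

Angles from the horizontal: cable 1 is 90° − 39° = 51°, cable 2 is 90° − 67° = 23°.
Weight W = 210 × 10 = 2100 N acts straight down.
Horizontal: T_1 cos 51° = T_2 cos 23°  →  T_2 = 0.6837 T_1.
Vertical: T_1 sin 51° + T_2 sin 23° = 2100.
Substituting the horizontal relation into the vertical equation gives 1.044 T_1 = 2100, so T_1 = 2011 N.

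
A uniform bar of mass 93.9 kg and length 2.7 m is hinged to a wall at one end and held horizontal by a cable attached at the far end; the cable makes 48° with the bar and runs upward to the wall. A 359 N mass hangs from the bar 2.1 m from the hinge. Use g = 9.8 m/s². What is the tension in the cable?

Take torques about the hinge: T sin 48° · 2.7 = 93.9×9.8×1.35 + 359×2.1 = 1996.2 N·m.
So T = 1996.2 / (0.7431 × 2.7) = 994.87 N.

T ≈ 995 N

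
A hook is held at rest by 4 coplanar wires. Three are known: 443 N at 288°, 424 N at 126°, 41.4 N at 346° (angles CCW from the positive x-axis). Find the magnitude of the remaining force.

Sum the known components: ΣF_x = -72.16 N, ΣF_y = -88.31 N.
For equilibrium the remaining force must supply (−ΣF_x, −ΣF_y) = (72.16, 88.31) N.
Magnitude = √((72.16)² + (88.31)²) = 114 N; direction = atan2(88.31, 72.16) = 50.7°.

F ≈ 114 N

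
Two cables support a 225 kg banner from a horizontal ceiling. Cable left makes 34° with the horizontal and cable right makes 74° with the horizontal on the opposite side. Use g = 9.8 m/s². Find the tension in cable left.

Weight W = 225 × 9.8 = 2205 N acts straight down.
Horizontal: T_left cos 34° = T_right cos 74°  →  T_right = 3.008 T_left.
Vertical: T_left sin 34° + T_right sin 74° = 2205.
Substituting the horizontal relation into the vertical equation gives 3.45 T_left = 2205, so T_left = 639.1 N.

T_left ≈ 639 N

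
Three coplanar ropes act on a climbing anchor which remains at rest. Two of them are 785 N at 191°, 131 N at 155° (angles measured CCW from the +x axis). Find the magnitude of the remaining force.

F ≈ 894 N

Sum the known components: ΣF_x = -889.3 N, ΣF_y = -94.42 N.
For equilibrium the remaining force must supply (−ΣF_x, −ΣF_y) = (889.3, 94.42) N.
Magnitude = √((889.3)² + (94.42)²) = 894.3 N; direction = atan2(94.42, 889.3) = 6.1°.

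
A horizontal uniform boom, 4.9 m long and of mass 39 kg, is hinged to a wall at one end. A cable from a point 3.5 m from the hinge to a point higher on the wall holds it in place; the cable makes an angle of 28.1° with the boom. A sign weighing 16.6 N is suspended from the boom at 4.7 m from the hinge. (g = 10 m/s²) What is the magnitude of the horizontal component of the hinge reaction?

H_x ≈ 553 N

Take torques about the hinge: T sin 28.1° · 3.5 = 39×10×2.45 + 16.6×4.7 = 1033.5 N·m.
So T = 1033.5 / (0.4710 × 3.5) = 626.93 N.
ΣF_x = 0: H_x = T cos 28.1° = 553.03 N.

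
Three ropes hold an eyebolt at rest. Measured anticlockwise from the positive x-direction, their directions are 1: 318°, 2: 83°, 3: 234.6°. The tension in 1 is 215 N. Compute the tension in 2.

T_2 ≈ 449 N

Resolve: ΣF_x = 215 cos 318° + T_2 cos 83° + T_3 cos 234.6° = 0.
        ΣF_y = 215 sin 318° + T_2 sin 83° + T_3 sin 234.6° = 0.
The known terms sum to (159.8, -143.9) N, so 0.1219 T_2 − 0.5793 T_3 = -159.8 and 0.9925 T_2 − 0.8151 T_3 = 143.9.
Solving simultaneously: T_2 = 449 N, T_3 = 370.3 N.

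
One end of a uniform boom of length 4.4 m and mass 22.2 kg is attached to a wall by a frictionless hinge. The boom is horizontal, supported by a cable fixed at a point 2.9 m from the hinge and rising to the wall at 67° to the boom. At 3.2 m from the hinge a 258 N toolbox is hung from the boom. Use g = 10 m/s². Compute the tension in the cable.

Take torques about the hinge: T sin 67° · 2.9 = 22.2×10×2.2 + 258×3.2 = 1314 N·m.
So T = 1314 / (0.9205 × 2.9) = 492.23 N.

T ≈ 492 N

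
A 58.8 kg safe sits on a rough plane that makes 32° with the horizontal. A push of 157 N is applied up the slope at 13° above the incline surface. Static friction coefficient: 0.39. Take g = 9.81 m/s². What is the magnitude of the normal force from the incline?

Axes along / perpendicular to the incline. W sin 32° = 305.7 N down-slope; W cos 32° = 489.2 N into the surface.
Perpendicular: N = W cos 32° − P sin 13° = 489.2 − 35.32 = 453.9 N.
Along incline: P cos 13° + f = W sin 32° (friction acts up-slope) → f = 305.7 − 153 = 152.7 N.
|f| = 152.7 N ≤ μN = 177 N, so the safe is indeed static.

N ≈ 454 N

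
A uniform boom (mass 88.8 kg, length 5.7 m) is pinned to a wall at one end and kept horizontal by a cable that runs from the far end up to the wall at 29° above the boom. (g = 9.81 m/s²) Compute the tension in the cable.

Take torques about the hinge: T sin 29° · 5.7 = 88.8×9.81×2.85 = 2482.7 N·m.
So T = 2482.7 / (0.4848 × 5.7) = 898.42 N.

T ≈ 898 N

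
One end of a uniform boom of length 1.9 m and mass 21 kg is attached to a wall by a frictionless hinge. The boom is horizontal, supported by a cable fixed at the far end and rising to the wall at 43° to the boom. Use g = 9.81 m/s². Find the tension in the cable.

T ≈ 151 N

Take torques about the hinge: T sin 43° · 1.9 = 21×9.81×0.95 = 195.71 N·m.
So T = 195.71 / (0.6820 × 1.9) = 151.03 N.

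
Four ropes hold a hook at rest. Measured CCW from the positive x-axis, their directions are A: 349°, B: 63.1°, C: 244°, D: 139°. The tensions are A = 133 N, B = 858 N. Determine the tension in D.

T_D ≈ 147 N

Resolve: ΣF_x = 133 cos 349° + 858 cos 63.1° + T_C cos 244° + T_D cos 139° = 0.
        ΣF_y = 133 sin 349° + 858 sin 63.1° + T_C sin 244° + T_D sin 139° = 0.
The known terms sum to (518.7, 739.8) N, so -0.4384 T_C − 0.7547 T_D = -518.7 and -0.8988 T_C + 0.6561 T_D = -739.8.
Solving simultaneously: T_C = 930.4 N, T_D = 147 N.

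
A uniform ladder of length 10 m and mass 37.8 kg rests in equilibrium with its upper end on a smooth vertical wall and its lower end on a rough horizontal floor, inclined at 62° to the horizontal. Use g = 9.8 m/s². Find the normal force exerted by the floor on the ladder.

ΣF_y = 0: N_floor = 37.8×9.8 = 370.44 N.

N_floor ≈ 370 N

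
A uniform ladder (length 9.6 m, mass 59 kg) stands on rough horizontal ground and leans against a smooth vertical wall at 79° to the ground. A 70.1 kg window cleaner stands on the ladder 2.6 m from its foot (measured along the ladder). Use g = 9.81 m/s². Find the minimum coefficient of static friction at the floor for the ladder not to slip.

ΣF_y = 0: N_floor = 59×9.81 + 70.1×9.81 = 1266.5 N.
Torques about the foot: N_wall · 9.6 sin 79° = 59×9.81×4.8 cos 79° + 70.1×9.81×2.6 cos 79° → N_wall = 92.455 N.
ΣF_x = 0: f_floor = N_wall = 92.455 N.
μ_min = f_floor / N_floor = 92.455 / 1266.5 = 0.073.

μ_min ≈ 0.0730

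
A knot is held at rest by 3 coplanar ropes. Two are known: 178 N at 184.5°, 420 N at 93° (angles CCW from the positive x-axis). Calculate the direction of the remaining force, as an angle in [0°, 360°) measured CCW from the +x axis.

Sum the known components: ΣF_x = -199.4 N, ΣF_y = 405.5 N.
For equilibrium the remaining force must supply (−ΣF_x, −ΣF_y) = (199.4, -405.5) N.
Magnitude = √((199.4)² + (-405.5)²) = 451.9 N; direction = atan2(-405.5, 199.4) = 296.2°.

θ ≈ 296°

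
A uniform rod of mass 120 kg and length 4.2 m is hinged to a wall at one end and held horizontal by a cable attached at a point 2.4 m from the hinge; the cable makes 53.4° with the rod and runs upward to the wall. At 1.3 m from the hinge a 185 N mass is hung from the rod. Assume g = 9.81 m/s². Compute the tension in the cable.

Take torques about the hinge: T sin 53.4° · 2.4 = 120×9.81×2.1 + 185×1.3 = 2712.6 N·m.
So T = 2712.6 / (0.8028 × 2.4) = 1407.9 N.

T ≈ 1410 N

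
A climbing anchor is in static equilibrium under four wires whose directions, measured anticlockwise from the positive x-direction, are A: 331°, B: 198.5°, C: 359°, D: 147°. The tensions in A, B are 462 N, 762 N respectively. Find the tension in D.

T_D ≈ 889 N

Resolve: ΣF_x = 462 cos 331° + 762 cos 198.5° + T_C cos 359° + T_D cos 147° = 0.
        ΣF_y = 462 sin 331° + 762 sin 198.5° + T_C sin 359° + T_D sin 147° = 0.
The known terms sum to (-318.5, -465.8) N, so 0.9998 T_C − 0.8387 T_D = 318.5 and -0.0175 T_C + 0.5446 T_D = 465.8.
Solving simultaneously: T_C = 1065 N, T_D = 889.3 N.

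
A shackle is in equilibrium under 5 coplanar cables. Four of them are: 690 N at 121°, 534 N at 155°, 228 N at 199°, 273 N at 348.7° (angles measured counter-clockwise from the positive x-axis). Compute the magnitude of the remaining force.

Sum the known components: ΣF_x = -787.2 N, ΣF_y = 689.4 N.
For equilibrium the remaining force must supply (−ΣF_x, −ΣF_y) = (787.2, -689.4) N.
Magnitude = √((787.2)² + (-689.4)²) = 1046 N; direction = atan2(-689.4, 787.2) = 318.8°.

F ≈ 1050 N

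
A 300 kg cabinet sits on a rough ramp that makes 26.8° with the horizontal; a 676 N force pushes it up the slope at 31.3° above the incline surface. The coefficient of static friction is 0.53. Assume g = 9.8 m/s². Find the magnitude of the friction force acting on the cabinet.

f ≈ 748 N

Axes along / perpendicular to the incline. W sin 26.8° = 1326 N down-slope; W cos 26.8° = 2624 N into the surface.
Perpendicular: N = W cos 26.8° − P sin 31.3° = 2624 − 351.2 = 2273 N.
Along incline: P cos 31.3° + f = W sin 26.8° (friction acts up-slope) → f = 1326 − 577.6 = 748 N.
|f| = 748 N ≤ μN = 1205 N, so the cabinet is indeed static.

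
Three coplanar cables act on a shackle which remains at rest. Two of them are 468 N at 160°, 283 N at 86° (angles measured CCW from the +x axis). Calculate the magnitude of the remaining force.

F ≈ 610 N

Sum the known components: ΣF_x = -420 N, ΣF_y = 442.4 N.
For equilibrium the remaining force must supply (−ΣF_x, −ΣF_y) = (420, -442.4) N.
Magnitude = √((420)² + (-442.4)²) = 610 N; direction = atan2(-442.4, 420) = 313.5°.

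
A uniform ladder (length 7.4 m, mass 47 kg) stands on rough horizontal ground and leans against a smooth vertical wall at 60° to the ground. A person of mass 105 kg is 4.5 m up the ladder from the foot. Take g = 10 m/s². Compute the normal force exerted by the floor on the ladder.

N_floor ≈ 1520 N

ΣF_y = 0: N_floor = 47×10 + 105×10 = 1520 N.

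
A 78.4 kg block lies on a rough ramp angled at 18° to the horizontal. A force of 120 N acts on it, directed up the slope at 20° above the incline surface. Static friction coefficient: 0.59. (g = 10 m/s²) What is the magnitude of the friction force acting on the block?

Axes along / perpendicular to the incline. W sin 18° = 242.3 N down-slope; W cos 18° = 745.6 N into the surface.
Perpendicular: N = W cos 18° − P sin 20° = 745.6 − 41.04 = 704.6 N.
Along incline: P cos 20° + f = W sin 18° (friction acts up-slope) → f = 242.3 − 112.8 = 129.5 N.
|f| = 129.5 N ≤ μN = 415.7 N, so the block is indeed static.

f ≈ 130 N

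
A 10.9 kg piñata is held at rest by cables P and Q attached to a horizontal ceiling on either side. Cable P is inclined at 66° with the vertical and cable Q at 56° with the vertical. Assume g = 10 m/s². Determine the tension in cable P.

Angles from the horizontal: cable P is 90° − 66° = 24°, cable Q is 90° − 56° = 34°.
Weight W = 10.9 × 10 = 109 N acts straight down.
Horizontal: T_P cos 24° = T_Q cos 34°  →  T_Q = 1.102 T_P.
Vertical: T_P sin 24° + T_Q sin 34° = 109.
Substituting the horizontal relation into the vertical equation gives 1.023 T_P = 109, so T_P = 106.6 N.

T_P ≈ 107 N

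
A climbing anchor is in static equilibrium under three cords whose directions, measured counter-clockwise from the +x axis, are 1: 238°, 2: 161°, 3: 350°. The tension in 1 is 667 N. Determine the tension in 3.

T_3 ≈ 4150 N

Resolve: ΣF_x = 667 cos 238° + T_2 cos 161° + T_3 cos 350° = 0.
        ΣF_y = 667 sin 238° + T_2 sin 161° + T_3 sin 350° = 0.
The known terms sum to (-353.5, -565.6) N, so -0.9455 T_2 + 0.9848 T_3 = 353.5 and 0.3256 T_2 − 0.1736 T_3 = 565.6.
Solving simultaneously: T_2 = 3953 N, T_3 = 4154 N.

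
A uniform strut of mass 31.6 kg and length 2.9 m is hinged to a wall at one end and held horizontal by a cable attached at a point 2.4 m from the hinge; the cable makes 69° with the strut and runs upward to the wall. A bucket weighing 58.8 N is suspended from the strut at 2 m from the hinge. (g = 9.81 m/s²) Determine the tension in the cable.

Take torques about the hinge: T sin 69° · 2.4 = 31.6×9.81×1.45 + 58.8×2 = 567.09 N·m.
So T = 567.09 / (0.9336 × 2.4) = 253.1 N.

T ≈ 253 N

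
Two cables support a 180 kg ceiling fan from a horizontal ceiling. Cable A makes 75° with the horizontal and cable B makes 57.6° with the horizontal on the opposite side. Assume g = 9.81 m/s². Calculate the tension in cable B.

Weight W = 180 × 9.81 = 1766 N acts straight down.
Horizontal: T_A cos 75° = T_B cos 57.6°  →  T_A = 2.07 T_B.
Vertical: T_A sin 75° + T_B sin 57.6° = 1766.
Substituting the horizontal relation into the vertical equation gives 2.844 T_B = 1766, so T_B = 620.9 N.

T_B ≈ 621 N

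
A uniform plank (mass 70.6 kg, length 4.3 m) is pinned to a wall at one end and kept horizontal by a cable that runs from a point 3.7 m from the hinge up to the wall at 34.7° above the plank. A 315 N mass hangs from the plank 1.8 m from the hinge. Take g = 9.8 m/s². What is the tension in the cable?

Take torques about the hinge: T sin 34.7° · 3.7 = 70.6×9.8×2.15 + 315×1.8 = 2054.5 N·m.
So T = 2054.5 / (0.5693 × 3.7) = 975.41 N.

T ≈ 975 N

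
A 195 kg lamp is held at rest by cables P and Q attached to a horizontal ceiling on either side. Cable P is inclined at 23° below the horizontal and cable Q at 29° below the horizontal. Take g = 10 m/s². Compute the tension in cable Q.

Weight W = 195 × 10 = 1950 N acts straight down.
Horizontal: T_P cos 23° = T_Q cos 29°  →  T_P = 0.9502 T_Q.
Vertical: T_P sin 23° + T_Q sin 29° = 1950.
Substituting the horizontal relation into the vertical equation gives 0.8561 T_Q = 1950, so T_Q = 2278 N.

T_Q ≈ 2280 N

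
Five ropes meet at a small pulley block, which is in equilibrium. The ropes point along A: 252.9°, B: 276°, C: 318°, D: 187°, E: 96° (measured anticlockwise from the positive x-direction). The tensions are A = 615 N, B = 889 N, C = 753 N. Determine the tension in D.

Resolve: ΣF_x = 615 cos 252.9° + 889 cos 276° + 753 cos 318° + T_D cos 187° + T_E cos 96° = 0.
        ΣF_y = 615 sin 252.9° + 889 sin 276° + 753 sin 318° + T_D sin 187° + T_E sin 96° = 0.
The known terms sum to (471.7, -1976) N, so -0.9925 T_D − 0.1045 T_E = -471.7 and -0.1219 T_D + 0.9945 T_E = 1976.
Solving simultaneously: T_D = 262.6 N, T_E = 2019 N.

T_D ≈ 263 N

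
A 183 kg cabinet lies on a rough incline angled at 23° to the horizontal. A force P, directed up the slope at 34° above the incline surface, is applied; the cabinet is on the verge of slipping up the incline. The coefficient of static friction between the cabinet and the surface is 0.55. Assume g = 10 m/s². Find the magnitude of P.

P ≈ 1440 N

On the verge of sliding up the incline, friction equals μN and acts down the slope.
Perpendicular: N + P sin 34° = W cos 23° = 1685 N.
Along incline: P cos 34° = W sin 23° + μN  with W sin 23° = 715 N.
Solving the pair for P and N: P = 1444 N, N = 876.9 N (and f = μN = 482.3 N).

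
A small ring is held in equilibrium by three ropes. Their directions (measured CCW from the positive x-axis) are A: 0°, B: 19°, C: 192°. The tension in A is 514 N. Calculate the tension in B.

T_B ≈ 877 N

Resolve: ΣF_x = 514 cos 0° + T_B cos 19° + T_C cos 192° = 0.
        ΣF_y = 514 sin 0° + T_B sin 19° + T_C sin 192° = 0.
The known terms sum to (514, 0) N, so 0.9455 T_B − 0.9781 T_C = -514 and 0.3256 T_B − 0.2079 T_C = 0.
Solving simultaneously: T_B = 876.9 N, T_C = 1373 N.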